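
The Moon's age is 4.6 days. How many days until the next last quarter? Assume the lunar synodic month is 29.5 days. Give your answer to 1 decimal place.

17.5 days

Last quarter occurs at elongation 270°, i.e. at age 29.5 × 270/360 = 22.125 d.
So 17.525 days remain (22.125 − 4.6).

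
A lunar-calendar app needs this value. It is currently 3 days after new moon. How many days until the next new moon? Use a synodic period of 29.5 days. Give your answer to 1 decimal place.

26.5 days

One full lunation from the last new moon is 29.5 d; remaining = 29.5 − 3 = 26.500 d.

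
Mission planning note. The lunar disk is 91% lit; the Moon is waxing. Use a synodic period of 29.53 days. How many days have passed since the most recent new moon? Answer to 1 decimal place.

11.9 days

cos θ = 1 − 2f = -0.820, giving a principal value of 145.1°.
Waxing ⇒ before full, so θ = 145.1°.
That fraction of the synodic month is 145.1/360 × 29.53 d ≈ 11.90 d.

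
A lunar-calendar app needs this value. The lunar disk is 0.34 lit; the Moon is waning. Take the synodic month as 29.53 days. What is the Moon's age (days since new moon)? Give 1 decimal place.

From f = (1 − cos θ)/2: cos θ = 1 − 2×0.34 = 0.320; arccos → 71.3°.
Waning ⇒ past full, so θ = 360° − 71.3° = 288.7°.
Age = 29.53 × 288.7°/360° ≈ 23.68 days.

23.7 days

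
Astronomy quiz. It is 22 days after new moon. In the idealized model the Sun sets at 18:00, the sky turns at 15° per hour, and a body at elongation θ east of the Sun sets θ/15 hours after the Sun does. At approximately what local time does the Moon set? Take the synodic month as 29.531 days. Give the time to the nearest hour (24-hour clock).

12:00

The Moon has covered 22/29.531 of its cycle, so θ ≈ 360° × 22/29.531 = 268.2°.
The Moon trails the Sun by θ/15 = 268.2/15 ≈ 17.88 hours.
18:00 + 17.88 h ≈ 11:53 → 12:00 to the nearest hour.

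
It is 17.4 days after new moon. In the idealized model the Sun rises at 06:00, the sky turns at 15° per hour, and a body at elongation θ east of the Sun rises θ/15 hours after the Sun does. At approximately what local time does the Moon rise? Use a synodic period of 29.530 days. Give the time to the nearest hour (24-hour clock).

Elongation θ = 360° × 17.4/29.530 ≈ 212.1°.
Delay after the Sun = 212.1° / (15°/h) ≈ 14.14 h.
06:00 + 14.14 h ≈ 20:08 → 20:00 to the nearest hour.

20:00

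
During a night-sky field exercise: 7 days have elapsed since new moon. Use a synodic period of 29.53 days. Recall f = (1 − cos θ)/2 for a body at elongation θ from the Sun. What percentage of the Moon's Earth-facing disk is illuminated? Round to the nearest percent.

Elongation θ = 360° × 7/29.53 ≈ 85.3°.
With cos θ = 0.081, the lit fraction is (1 − 0.081)/2 ≈ 0.459, so 46%.

46%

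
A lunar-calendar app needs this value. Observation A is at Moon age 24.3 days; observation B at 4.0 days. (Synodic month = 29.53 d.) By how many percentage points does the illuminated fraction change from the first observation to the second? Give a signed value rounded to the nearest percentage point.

-11 pp

First observation: θ = 360°·24.3/29.53 = 296.2°, so f = 0.279.
Second observation: θ = 48.8°, f = 0.170.
Δf = 0.170 − 0.279 = -0.109, i.e. -11 pp.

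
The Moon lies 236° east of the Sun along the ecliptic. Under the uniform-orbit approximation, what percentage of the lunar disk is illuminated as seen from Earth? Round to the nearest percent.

Half-versine of 236°: (1 − (-0.559))/2 = 0.780, i.e. 78%.

78%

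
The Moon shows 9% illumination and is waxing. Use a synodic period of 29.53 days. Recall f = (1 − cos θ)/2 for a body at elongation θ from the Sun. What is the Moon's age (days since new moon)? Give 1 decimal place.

From f = (1 − cos θ)/2: cos θ = 1 − 2×0.09 = 0.820; arccos → 34.9°.
Waxing ⇒ before full, so θ = 34.9°.
Age = 29.53 × 34.9°/360° ≈ 2.86 days.

2.9 days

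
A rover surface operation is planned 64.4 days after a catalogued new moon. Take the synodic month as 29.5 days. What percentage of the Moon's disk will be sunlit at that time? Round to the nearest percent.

30%

64.4 d spans 2 complete synodic months (2 × 29.5 = 59.00 d) plus 5.40 d.
Elongation θ = 360° × 5.40/29.5 ≈ 65.9°.
Illuminated fraction = (1 − cos 65.9°)/2 = (1 − 0.408)/2 ≈ 0.296, so 30%.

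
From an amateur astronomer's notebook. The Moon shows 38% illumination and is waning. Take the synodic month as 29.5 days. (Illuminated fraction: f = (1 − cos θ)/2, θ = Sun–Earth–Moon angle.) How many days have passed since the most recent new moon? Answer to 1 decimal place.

23.3 days

cos θ = 1 − 2f = 0.240, giving a principal value of 76.1°.
Since the Moon is past full (waning), take the reflex angle: θ = 360° − 76.1° = 283.9°.
Age = 29.5 × 283.9°/360° ≈ 23.26 days.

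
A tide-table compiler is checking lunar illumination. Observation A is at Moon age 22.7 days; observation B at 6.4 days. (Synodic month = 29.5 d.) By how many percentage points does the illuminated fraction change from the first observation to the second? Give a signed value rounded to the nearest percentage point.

First observation: θ = 360°·22.7/29.5 = 277.0°, so f = 0.439.
Second observation: θ = 78.1°, f = 0.397.
Δf = 0.397 − 0.439 = -0.042, i.e. -4 pp.

-4 pp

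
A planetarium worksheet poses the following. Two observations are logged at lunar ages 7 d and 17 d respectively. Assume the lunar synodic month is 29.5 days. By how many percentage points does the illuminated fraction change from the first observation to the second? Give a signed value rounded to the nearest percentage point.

+48 percentage points

θ₁ = 360° × 7/29.5 = 85.4°, f₁ = (1 − cos θ₁)/2 = 0.460.
θ₂ = 360° × 17/29.5 = 207.5°, f₂ = (1 − cos θ₂)/2 = 0.944.
Change = f₂ − f₁ = +0.484 → +48 percentage points.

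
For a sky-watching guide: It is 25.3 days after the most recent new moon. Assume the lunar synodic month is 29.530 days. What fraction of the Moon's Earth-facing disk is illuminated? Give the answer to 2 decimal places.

Phase angle: θ = 360°·(25.3 d)/(29.530 d) = 308.4°.
With cos θ = 0.622, the lit fraction is (1 − 0.622)/2 ≈ 0.189.

0.19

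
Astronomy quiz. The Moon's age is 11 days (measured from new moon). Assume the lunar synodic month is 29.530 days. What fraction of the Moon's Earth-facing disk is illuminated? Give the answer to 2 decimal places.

0.85

Elongation θ = 360° × 11/29.530 ≈ 134.1°.
Illuminated fraction = (1 − cos 134.1°)/2 = (1 − (-0.696))/2 ≈ 0.848.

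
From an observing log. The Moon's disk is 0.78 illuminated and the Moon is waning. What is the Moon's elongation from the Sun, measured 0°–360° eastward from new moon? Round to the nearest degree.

236°

Invert f = (1 − cos θ)/2 to get cos θ = 1 − 2(0.78) = -0.560, hence θ₀ = arccos -0.560 = 124.1°.
A waning Moon lies in 180°–360°, so θ = 360° − 124.1° = 235.9°.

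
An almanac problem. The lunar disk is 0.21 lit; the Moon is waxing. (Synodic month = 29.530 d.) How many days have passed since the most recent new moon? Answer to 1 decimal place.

4.5 days

From f = (1 − cos θ)/2: cos θ = 1 − 2×0.21 = 0.580; arccos → 54.5°.
Waxing ⇒ before full, so θ = 54.5°.
Age = 29.530 × 54.5°/360° ≈ 4.47 days.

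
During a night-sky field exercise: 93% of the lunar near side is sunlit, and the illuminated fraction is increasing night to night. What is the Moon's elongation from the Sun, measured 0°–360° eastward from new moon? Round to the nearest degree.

149°

cos θ = 1 − 2f = -0.860, giving a principal value of 149.3°.
Waxing ⇒ before full, so θ = 149.3°.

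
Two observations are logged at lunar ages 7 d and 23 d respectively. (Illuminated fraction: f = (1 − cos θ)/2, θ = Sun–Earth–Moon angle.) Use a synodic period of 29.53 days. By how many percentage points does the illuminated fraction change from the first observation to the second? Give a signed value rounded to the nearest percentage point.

First observation: θ = 360°·7/29.53 = 85.3°, so f = 0.459.
Second observation: θ = 280.4°, f = 0.410.
Δf = 0.410 − 0.459 = -0.050, i.e. -5 pp.

-5 percentage points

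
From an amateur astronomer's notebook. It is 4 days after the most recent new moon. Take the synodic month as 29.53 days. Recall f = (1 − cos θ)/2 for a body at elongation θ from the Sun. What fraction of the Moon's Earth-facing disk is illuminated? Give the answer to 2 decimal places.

0.17

Phase angle: θ = 360°·(4 d)/(29.53 d) = 48.8°.
cos 48.8° = 0.659, so f = (1 − 0.659)/2 = 0.170.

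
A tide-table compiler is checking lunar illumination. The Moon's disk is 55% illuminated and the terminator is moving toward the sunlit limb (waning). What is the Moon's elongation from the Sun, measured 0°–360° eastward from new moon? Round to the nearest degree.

cos θ = 1 − 2f = -0.100, giving a principal value of 95.7°.
A waning Moon lies in 180°–360°, so θ = 360° − 95.7° = 264.3°.

264°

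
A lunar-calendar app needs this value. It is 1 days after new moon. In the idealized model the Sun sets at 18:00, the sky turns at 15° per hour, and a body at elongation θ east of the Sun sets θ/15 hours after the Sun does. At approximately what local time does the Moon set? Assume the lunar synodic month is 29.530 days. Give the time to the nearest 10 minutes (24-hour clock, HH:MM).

Phase angle: θ = 360°·(1 d)/(29.530 d) = 12.2°.
The Moon trails the Sun by θ/15 = 12.2/15 ≈ 0.81 hours.
18:00 + 0.813 h ≈ 18:49 → 18:50 to the nearest ten minutes.

18:50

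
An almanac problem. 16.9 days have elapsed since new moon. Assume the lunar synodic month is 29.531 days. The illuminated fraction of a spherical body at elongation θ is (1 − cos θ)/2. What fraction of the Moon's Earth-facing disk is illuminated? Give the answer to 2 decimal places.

Elongation θ = 360° × 16.9/29.531 ≈ 206.0°.
cos 206.0° = (-0.899), so f = (1 − (-0.899))/2 = 0.949.

0.95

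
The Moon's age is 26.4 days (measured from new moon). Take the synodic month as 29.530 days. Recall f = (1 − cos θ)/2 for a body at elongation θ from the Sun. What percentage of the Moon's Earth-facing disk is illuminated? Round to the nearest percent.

11%

Elongation θ = 360° × 26.4/29.530 ≈ 321.8°.
With cos θ = 0.786, the lit fraction is (1 − 0.786)/2 ≈ 0.107, so 11%.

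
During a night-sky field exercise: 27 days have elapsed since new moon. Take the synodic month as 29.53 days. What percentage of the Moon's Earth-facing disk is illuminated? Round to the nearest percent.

7%

Elongation θ = 360° × 27/29.53 ≈ 329.2°.
With cos θ = 0.859, the lit fraction is (1 − 0.859)/2 ≈ 0.071, so 7%.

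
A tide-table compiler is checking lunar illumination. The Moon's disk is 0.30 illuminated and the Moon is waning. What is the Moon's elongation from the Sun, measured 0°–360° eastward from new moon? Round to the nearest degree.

From f = (1 − cos θ)/2: cos θ = 1 − 2×0.30 = 0.400; arccos → 66.4°.
Waning ⇒ past full, so θ = 360° − 66.4° = 293.6°.

294°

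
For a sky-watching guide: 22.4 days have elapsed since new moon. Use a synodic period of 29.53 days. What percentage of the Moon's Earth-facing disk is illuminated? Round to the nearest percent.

Elongation θ = 360° × 22.4/29.53 ≈ 273.1°.
Illuminated fraction = (1 − cos 273.1°)/2 = (1 − 0.054)/2 ≈ 0.473, so 47%.

47%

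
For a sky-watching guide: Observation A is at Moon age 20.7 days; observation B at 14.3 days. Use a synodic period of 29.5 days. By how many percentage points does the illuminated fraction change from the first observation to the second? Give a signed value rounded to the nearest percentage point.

+35 percentage points

First observation: θ = 360°·20.7/29.5 = 252.6°, so f = 0.649.
Second observation: θ = 174.5°, f = 0.998.
Δf = 0.998 − 0.649 = +0.348, i.e. +35 pp.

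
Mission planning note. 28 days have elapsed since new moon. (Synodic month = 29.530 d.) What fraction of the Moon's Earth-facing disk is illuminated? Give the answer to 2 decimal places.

0.03

Phase angle: θ = 360°·(28 d)/(29.530 d) = 341.3°.
cos 341.3° = 0.947, so f = (1 − 0.947)/2 = 0.026.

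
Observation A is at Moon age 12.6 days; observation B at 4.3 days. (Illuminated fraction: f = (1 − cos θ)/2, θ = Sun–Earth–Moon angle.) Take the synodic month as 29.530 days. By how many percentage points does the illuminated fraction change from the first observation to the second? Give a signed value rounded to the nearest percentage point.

-75 percentage points

First observation: θ = 360°·12.6/29.530 = 153.6°, so f = 0.948.
Second observation: θ = 52.4°, f = 0.195.
Δf = 0.195 − 0.948 = -0.753, i.e. -75 pp.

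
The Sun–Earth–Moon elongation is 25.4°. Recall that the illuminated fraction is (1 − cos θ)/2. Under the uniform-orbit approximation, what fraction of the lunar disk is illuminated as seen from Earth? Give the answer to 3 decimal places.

0.048

cos 25.4° = 0.903, so f = (1 − 0.903)/2 = 0.048.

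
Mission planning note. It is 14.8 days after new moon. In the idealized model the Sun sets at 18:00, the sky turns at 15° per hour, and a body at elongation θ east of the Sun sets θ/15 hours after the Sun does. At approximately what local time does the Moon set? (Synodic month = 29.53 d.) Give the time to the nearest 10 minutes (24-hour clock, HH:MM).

06:00

Elongation θ = 360° × 14.8/29.53 ≈ 180.4°.
Delay after the Sun = 180.4° / (15°/h) ≈ 12.03 h.
18:00 + 12.028 h ≈ 06:02 → 06:00 to the nearest ten minutes.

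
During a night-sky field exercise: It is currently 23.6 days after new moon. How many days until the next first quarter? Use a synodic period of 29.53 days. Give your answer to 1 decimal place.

13.3 days

First quarter is 0.25 of the way through the cycle: age 0.25 × 29.53 = 7.383 d.
Already past this cycle's first quarter; the next is at 7.383 + 29.53 = 36.913 d, so 36.913 − 23.6 = 13.312 days.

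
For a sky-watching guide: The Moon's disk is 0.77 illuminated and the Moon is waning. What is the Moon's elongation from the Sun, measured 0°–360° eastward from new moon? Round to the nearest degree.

From f = (1 − cos θ)/2: cos θ = 1 − 2×0.77 = -0.540; arccos → 122.7°.
A waning Moon lies in 180°–360°, so θ = 360° − 122.7° = 237.3°.

237°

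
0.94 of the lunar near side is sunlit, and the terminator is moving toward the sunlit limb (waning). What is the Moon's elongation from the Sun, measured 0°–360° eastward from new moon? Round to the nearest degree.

208°

Invert f = (1 − cos θ)/2 to get cos θ = 1 − 2(0.94) = -0.880, hence θ₀ = arccos -0.880 = 151.6°.
Waning ⇒ past full, so θ = 360° − 151.6° = 208.4°.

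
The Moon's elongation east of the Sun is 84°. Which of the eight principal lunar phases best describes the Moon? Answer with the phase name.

first quarter

The first quarter sector spans roughly 68°–112°; 84° falls inside it.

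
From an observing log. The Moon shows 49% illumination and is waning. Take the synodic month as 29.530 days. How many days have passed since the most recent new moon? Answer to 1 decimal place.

cos θ = 1 − 2f = 0.020, giving a principal value of 88.9°.
A waning Moon lies in 180°–360°, so θ = 360° − 88.9° = 271.1°.
Age = 29.530 × 271.1°/360° ≈ 22.24 days.

22.2 days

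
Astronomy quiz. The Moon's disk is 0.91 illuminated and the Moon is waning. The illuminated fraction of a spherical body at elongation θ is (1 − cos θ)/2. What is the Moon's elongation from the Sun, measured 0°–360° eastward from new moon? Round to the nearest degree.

From f = (1 − cos θ)/2: cos θ = 1 − 2×0.91 = -0.820; arccos → 145.1°.
Waning ⇒ past full, so θ = 360° − 145.1° = 214.9°.

215°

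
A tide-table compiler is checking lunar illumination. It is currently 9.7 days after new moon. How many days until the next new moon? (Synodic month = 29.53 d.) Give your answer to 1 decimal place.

19.8 days

The next new moon completes the synodic month: 29.53 − 9.7 = 19.830 days.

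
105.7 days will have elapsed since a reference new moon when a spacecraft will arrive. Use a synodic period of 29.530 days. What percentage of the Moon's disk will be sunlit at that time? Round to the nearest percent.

94%

Reduce mod P: 105.7 − 3×29.530 = 17.11 d into the current lunation.
The Moon has covered 17.11/29.530 of its cycle, so θ ≈ 360° × 17.11/29.530 = 208.6°.
Illuminated fraction = (1 − cos 208.6°)/2 = (1 − (-0.878))/2 ≈ 0.939, so 94%.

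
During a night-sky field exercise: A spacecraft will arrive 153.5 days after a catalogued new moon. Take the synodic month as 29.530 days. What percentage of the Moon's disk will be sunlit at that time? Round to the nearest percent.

34%

Reduce mod P: 153.5 − 5×29.530 = 5.85 d into the current lunation.
Phase angle: θ = 360°·(5.85 d)/(29.530 d) = 71.3°.
Illuminated fraction = (1 − cos 71.3°)/2 = (1 − 0.320)/2 ≈ 0.340, so 34%.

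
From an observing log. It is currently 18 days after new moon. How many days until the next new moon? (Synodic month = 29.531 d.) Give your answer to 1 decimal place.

The next new moon completes the synodic month: 29.531 − 18 = 11.531 days.

11.5 days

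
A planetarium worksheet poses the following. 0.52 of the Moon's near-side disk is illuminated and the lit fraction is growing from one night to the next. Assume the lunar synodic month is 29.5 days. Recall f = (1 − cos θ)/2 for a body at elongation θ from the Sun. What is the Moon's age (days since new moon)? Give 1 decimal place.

7.6 days

From f = (1 − cos θ)/2: cos θ = 1 − 2×0.52 = -0.040; arccos → 92.3°.
Before full moon the principal value applies: θ = 92.3°.
Age = 29.5 × 92.3°/360° ≈ 7.56 days.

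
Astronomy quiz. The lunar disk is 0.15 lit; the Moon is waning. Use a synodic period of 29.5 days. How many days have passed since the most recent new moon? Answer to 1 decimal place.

25.8 days

Invert f = (1 − cos θ)/2 to get cos θ = 1 − 2(0.15) = 0.700, hence θ₀ = arccos 0.700 = 45.6°.
Since the Moon is past full (waning), take the reflex angle: θ = 360° − 45.6° = 314.4°.
Age = 29.5 × 314.4°/360° ≈ 25.77 days.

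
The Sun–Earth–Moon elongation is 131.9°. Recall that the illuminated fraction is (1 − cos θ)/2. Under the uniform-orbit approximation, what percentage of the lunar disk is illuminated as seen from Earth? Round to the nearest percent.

83%

f = (1 − cos 131.9°)/2 = (1 − (-0.668))/2 ≈ 0.834, i.e. 83%.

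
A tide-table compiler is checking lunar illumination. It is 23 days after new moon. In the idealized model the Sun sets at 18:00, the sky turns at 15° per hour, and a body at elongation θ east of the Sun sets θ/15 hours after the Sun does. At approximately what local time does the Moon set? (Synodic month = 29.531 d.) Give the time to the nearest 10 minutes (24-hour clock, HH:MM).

Phase angle: θ = 360°·(23 d)/(29.531 d) = 280.4°.
Delay after the Sun = 280.4° / (15°/h) ≈ 18.69 h.
18:00 + 18.692 h ≈ 12:42 → 12:40 to the nearest ten minutes.

12:40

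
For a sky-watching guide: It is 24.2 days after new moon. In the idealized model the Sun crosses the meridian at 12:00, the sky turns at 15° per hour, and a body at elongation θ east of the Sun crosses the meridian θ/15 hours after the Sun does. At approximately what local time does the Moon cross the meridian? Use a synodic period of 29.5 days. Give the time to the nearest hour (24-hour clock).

Elongation θ = 360° × 24.2/29.5 ≈ 295.3°.
The Moon trails the Sun by θ/15 = 295.3/15 ≈ 19.69 hours.
12:00 + 19.69 h ≈ 07:41 → 08:00 to the nearest hour.

08:00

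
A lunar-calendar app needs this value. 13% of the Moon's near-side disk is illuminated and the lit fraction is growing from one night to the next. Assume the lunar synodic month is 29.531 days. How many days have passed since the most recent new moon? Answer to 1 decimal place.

cos θ = 1 − 2f = 0.740, giving a principal value of 42.3°.
The Moon is waxing (0°–180°), so θ = 42.3° directly.
At 360°/29.531 d per day, 42.3° corresponds to 3.47 days.

3.5 days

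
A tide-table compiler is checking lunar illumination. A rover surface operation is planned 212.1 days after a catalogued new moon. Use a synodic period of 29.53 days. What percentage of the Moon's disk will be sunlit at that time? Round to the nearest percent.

212.1/29.53 = 7.183 lunations, so 7 complete cycles and 5.39 d into the next.
The Moon has covered 5.39/29.53 of its cycle, so θ ≈ 360° × 5.39/29.53 = 65.7°.
With cos θ = 0.411, the lit fraction is (1 − 0.411)/2 ≈ 0.294, so 29%.

29%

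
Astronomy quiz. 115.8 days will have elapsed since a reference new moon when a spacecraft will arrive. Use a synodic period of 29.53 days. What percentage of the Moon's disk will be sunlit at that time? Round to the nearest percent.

6%

Reduce mod P: 115.8 − 3×29.53 = 27.21 d into the current lunation.
Phase angle: θ = 360°·(27.21 d)/(29.53 d) = 331.7°.
Illuminated fraction = (1 − cos 331.7°)/2 = (1 − 0.881)/2 ≈ 0.060, so 6%.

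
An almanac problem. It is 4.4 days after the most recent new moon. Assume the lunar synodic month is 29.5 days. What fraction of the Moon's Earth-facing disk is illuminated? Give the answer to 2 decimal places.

0.20

The Moon has covered 4.4/29.5 of its cycle, so θ ≈ 360° × 4.4/29.5 = 53.7°.
With cos θ = 0.592, the lit fraction is (1 − 0.592)/2 ≈ 0.204.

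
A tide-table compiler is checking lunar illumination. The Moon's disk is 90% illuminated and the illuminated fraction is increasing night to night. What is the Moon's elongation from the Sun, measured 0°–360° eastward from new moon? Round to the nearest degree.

143°

cos θ = 1 − 2f = -0.800, giving a principal value of 143.1°.
The Moon is waxing (0°–180°), so θ = 143.1° directly.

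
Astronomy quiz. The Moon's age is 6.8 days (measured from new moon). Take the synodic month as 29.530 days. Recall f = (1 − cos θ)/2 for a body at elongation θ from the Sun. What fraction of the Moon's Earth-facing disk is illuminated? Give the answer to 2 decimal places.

The Moon has covered 6.8/29.530 of its cycle, so θ ≈ 360° × 6.8/29.530 = 82.9°.
With cos θ = 0.124, the lit fraction is (1 − 0.124)/2 ≈ 0.438.

0.44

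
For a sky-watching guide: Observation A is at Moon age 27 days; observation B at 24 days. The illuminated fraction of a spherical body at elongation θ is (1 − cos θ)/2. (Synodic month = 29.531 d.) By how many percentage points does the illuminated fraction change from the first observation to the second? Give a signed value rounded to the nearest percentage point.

First observation: θ = 360°·27/29.531 = 329.1°, so f = 0.071.
Second observation: θ = 292.6°, f = 0.308.
Δf = 0.308 − 0.071 = +0.237, i.e. +24 pp.

+24 pp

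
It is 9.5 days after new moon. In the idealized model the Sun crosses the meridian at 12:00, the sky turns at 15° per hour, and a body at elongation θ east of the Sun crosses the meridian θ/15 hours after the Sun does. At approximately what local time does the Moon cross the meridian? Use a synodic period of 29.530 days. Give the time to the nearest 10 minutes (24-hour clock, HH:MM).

19:40

Elongation θ = 360° × 9.5/29.530 ≈ 115.8°.
At 15° of sky rotation per hour, 115.8° corresponds to a 7.72 h lag.
12:00 + 7.721 h ≈ 19:43 → 19:40 to the nearest ten minutes.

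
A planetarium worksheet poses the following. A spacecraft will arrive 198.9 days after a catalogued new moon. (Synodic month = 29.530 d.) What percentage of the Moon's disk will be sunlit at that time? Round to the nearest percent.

55%

198.9/29.530 = 6.736 lunations, so 6 complete cycles and 21.72 d into the next.
Elongation θ = 360° × 21.72/29.530 ≈ 264.8°.
With cos θ = (-0.091), the lit fraction is (1 − (-0.091))/2 ≈ 0.545, so 55%.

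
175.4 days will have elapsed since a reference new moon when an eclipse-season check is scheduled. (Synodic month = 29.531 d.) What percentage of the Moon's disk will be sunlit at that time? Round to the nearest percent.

175.4 d spans 5 complete synodic months (5 × 29.531 = 147.66 d) plus 27.75 d.
Phase angle: θ = 360°·(27.75 d)/(29.531 d) = 338.2°.
With cos θ = 0.929, the lit fraction is (1 − 0.929)/2 ≈ 0.036, so 4%.

4%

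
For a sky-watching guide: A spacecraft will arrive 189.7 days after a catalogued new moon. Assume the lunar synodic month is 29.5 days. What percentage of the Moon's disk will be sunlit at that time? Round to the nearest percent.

95%

189.7 d spans 6 complete synodic months (6 × 29.5 = 177.00 d) plus 12.70 d.
The Moon has covered 12.70/29.5 of its cycle, so θ ≈ 360° × 12.70/29.5 = 155.0°.
With cos θ = (-0.906), the lit fraction is (1 − (-0.906))/2 ≈ 0.953, so 95%.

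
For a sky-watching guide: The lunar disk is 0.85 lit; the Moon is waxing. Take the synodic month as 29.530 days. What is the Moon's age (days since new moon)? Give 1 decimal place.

11.0 days

From f = (1 − cos θ)/2: cos θ = 1 − 2×0.85 = -0.700; arccos → 134.4°.
The Moon is waxing (0°–180°), so θ = 134.4° directly.
Age = 29.530 × 134.4°/360° ≈ 11.03 days.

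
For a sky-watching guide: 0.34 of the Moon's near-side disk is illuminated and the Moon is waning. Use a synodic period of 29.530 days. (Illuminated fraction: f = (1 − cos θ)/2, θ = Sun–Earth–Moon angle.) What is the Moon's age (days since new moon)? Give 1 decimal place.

Invert f = (1 − cos θ)/2 to get cos θ = 1 − 2(0.34) = 0.320, hence θ₀ = arccos 0.320 = 71.3°.
Waning ⇒ past full, so θ = 360° − 71.3° = 288.7°.
Age = 29.530 × 288.7°/360° ≈ 23.68 days.

23.7 days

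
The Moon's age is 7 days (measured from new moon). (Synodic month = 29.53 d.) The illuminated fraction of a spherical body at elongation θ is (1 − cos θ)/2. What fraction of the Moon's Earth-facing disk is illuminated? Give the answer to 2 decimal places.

0.46

Phase angle: θ = 360°·(7 d)/(29.53 d) = 85.3°.
cos 85.3° = 0.081, so f = (1 − 0.081)/2 = 0.459.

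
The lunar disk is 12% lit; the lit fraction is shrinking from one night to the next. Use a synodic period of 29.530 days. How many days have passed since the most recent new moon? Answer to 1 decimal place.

26.2 days

cos θ = 1 − 2f = 0.760, giving a principal value of 40.5°.
A waning Moon lies in 180°–360°, so θ = 360° − 40.5° = 319.5°.
At 360°/29.530 d per day, 319.5° corresponds to 26.20 days.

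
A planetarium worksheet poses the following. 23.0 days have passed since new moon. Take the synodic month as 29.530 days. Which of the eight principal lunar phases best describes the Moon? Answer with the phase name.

last quarter

θ ≈ 360° × 23.0/29.530 = 280°, which falls in the last quarter sector.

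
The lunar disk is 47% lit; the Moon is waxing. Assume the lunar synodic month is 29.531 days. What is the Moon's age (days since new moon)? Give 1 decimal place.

Invert f = (1 − cos θ)/2 to get cos θ = 1 − 2(0.47) = 0.060, hence θ₀ = arccos 0.060 = 86.6°.
Before full moon the principal value applies: θ = 86.6°.
That fraction of the synodic month is 86.6/360 × 29.531 d ≈ 7.10 d.

7.1 days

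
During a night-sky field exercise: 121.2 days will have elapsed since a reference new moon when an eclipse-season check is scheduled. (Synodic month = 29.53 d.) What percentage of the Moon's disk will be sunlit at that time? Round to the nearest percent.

121.2 d spans 4 complete synodic months (4 × 29.53 = 118.12 d) plus 3.08 d.
The Moon has covered 3.08/29.53 of its cycle, so θ ≈ 360° × 3.08/29.53 = 37.5°.
cos 37.5° = 0.793, so f = (1 − 0.793)/2 = 0.104, so 10%.

10%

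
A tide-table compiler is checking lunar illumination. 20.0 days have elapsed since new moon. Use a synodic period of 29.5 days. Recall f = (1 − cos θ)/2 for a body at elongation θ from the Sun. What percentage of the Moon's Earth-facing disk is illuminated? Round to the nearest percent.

The Moon has covered 20.0/29.5 of its cycle, so θ ≈ 360° × 20.0/29.5 = 244.1°.
With cos θ = (-0.437), the lit fraction is (1 − (-0.437))/2 ≈ 0.719, so 72%.

72%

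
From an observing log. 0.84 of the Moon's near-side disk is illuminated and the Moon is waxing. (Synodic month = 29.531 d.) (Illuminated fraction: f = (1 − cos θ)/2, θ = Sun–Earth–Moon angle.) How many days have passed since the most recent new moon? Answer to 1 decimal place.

10.9 days

cos θ = 1 − 2f = -0.680, giving a principal value of 132.8°.
Waxing ⇒ before full, so θ = 132.8°.
At 360°/29.531 d per day, 132.8° corresponds to 10.90 days.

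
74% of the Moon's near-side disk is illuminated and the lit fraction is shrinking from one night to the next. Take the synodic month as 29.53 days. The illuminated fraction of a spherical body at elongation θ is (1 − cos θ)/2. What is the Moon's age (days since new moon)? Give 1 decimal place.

From f = (1 − cos θ)/2: cos θ = 1 − 2×0.74 = -0.480; arccos → 118.7°.
A waning Moon lies in 180°–360°, so θ = 360° − 118.7° = 241.3°.
At 360°/29.53 d per day, 241.3° corresponds to 19.79 days.

19.8 days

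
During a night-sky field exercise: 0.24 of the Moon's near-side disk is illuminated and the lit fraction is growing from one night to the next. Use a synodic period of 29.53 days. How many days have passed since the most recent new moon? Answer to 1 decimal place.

Invert f = (1 − cos θ)/2 to get cos θ = 1 − 2(0.24) = 0.520, hence θ₀ = arccos 0.520 = 58.7°.
Waxing ⇒ before full, so θ = 58.7°.
That fraction of the synodic month is 58.7/360 × 29.53 d ≈ 4.81 d.

4.8 days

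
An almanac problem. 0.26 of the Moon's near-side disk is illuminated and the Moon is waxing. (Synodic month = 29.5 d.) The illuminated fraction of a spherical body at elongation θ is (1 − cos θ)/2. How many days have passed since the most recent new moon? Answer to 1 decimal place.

5.0 days

From f = (1 − cos θ)/2: cos θ = 1 − 2×0.26 = 0.480; arccos → 61.3°.
Waxing ⇒ before full, so θ = 61.3°.
Age = 29.5 × 61.3°/360° ≈ 5.02 days.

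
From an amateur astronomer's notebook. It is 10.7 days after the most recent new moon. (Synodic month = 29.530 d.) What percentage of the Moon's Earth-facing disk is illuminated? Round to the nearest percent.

82%

The Moon has covered 10.7/29.530 of its cycle, so θ ≈ 360° × 10.7/29.530 = 130.4°.
Illuminated fraction = (1 − cos 130.4°)/2 = (1 − (-0.649))/2 ≈ 0.824, so 82%.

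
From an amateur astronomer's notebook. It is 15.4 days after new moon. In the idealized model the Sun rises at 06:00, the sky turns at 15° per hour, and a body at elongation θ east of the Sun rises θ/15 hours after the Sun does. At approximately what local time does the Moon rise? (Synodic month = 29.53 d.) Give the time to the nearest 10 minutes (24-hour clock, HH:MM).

The Moon has covered 15.4/29.53 of its cycle, so θ ≈ 360° × 15.4/29.53 = 187.7°.
At 15° of sky rotation per hour, 187.7° corresponds to a 12.52 h lag.
06:00 + 12.516 h ≈ 18:31 → 18:30 to the nearest ten minutes.

18:30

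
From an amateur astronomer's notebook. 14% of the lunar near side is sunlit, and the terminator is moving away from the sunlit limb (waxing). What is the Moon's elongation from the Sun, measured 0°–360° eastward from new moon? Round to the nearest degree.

44°

cos θ = 1 − 2f = 0.720, giving a principal value of 43.9°.
Before full moon the principal value applies: θ = 43.9°.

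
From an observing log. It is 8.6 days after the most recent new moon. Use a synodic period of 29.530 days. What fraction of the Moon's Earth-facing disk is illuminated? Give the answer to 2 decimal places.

0.63

Phase angle: θ = 360°·(8.6 d)/(29.530 d) = 104.8°.
cos 104.8° = (-0.256), so f = (1 − (-0.256))/2 = 0.628.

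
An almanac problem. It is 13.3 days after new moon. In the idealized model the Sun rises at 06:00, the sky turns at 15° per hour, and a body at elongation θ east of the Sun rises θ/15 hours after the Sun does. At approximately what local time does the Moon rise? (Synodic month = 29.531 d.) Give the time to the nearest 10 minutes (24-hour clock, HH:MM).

The Moon has covered 13.3/29.531 of its cycle, so θ ≈ 360° × 13.3/29.531 = 162.1°.
At 15° of sky rotation per hour, 162.1° corresponds to a 10.81 h lag.
06:00 + 10.809 h ≈ 16:49 → 16:50 to the nearest ten minutes.

16:50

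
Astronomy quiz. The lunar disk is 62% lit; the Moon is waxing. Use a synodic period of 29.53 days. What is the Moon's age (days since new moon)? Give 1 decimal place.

From f = (1 − cos θ)/2: cos θ = 1 − 2×0.62 = -0.240; arccos → 103.9°.
Waxing ⇒ before full, so θ = 103.9°.
Age = 29.53 × 103.9°/360° ≈ 8.52 days.

8.5 days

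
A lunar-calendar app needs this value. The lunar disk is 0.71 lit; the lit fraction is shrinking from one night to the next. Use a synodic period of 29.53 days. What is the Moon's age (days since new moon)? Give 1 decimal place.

Invert f = (1 − cos θ)/2 to get cos θ = 1 − 2(0.71) = -0.420, hence θ₀ = arccos -0.420 = 114.8°.
Waning ⇒ past full, so θ = 360° − 114.8° = 245.2°.
Age = 29.53 × 245.2°/360° ≈ 20.11 days.

20.1 days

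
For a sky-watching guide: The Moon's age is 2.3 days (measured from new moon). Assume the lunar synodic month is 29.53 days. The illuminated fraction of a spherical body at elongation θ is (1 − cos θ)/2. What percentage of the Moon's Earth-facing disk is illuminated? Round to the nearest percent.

Elongation θ = 360° × 2.3/29.53 ≈ 28.0°.
Illuminated fraction = (1 − cos 28.0°)/2 = (1 − 0.883)/2 ≈ 0.059, so 6%.

6%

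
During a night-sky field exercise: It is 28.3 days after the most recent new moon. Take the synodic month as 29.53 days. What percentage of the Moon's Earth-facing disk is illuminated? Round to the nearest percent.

2%

Elongation θ = 360° × 28.3/29.53 ≈ 345.0°.
With cos θ = 0.966, the lit fraction is (1 − 0.966)/2 ≈ 0.017, so 2%.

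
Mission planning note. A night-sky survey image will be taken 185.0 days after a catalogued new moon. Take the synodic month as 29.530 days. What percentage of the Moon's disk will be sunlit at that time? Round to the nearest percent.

Reduce mod P: 185.0 − 6×29.530 = 7.82 d into the current lunation.
Elongation θ = 360° × 7.82/29.530 ≈ 95.3°.
cos 95.3° = (-0.093), so f = (1 − (-0.093))/2 = 0.546, so 55%.

55%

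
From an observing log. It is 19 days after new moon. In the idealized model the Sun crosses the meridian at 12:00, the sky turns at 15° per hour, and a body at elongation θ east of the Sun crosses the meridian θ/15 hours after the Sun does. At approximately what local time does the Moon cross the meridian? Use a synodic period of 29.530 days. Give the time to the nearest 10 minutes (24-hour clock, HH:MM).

03:30

The Moon has covered 19/29.530 of its cycle, so θ ≈ 360° × 19/29.530 = 231.6°.
Delay after the Sun = 231.6° / (15°/h) ≈ 15.44 h.
12:00 + 15.442 h ≈ 03:27 → 03:30 to the nearest ten minutes.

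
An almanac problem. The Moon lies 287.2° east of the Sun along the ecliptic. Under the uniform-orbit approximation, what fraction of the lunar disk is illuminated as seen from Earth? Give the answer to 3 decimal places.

cos 287.2° = 0.296, so f = (1 − 0.296)/2 = 0.352.

0.352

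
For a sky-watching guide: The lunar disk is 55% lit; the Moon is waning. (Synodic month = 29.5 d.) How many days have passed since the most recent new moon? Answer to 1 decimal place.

21.7 days

From f = (1 − cos θ)/2: cos θ = 1 − 2×0.55 = -0.100; arccos → 95.7°.
A waning Moon lies in 180°–360°, so θ = 360° − 95.7° = 264.3°.
Age = 29.5 × 264.3°/360° ≈ 21.65 days.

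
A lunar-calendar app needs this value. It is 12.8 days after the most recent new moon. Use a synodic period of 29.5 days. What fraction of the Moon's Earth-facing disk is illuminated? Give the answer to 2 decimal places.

The Moon has covered 12.8/29.5 of its cycle, so θ ≈ 360° × 12.8/29.5 = 156.2°.
Illuminated fraction = (1 − cos 156.2°)/2 = (1 − (-0.915))/2 ≈ 0.957.

0.96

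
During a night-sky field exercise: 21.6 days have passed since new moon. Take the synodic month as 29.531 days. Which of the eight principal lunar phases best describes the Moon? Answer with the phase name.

last quarter

θ ≈ 360° × 21.6/29.531 = 263°, which falls in the last quarter sector.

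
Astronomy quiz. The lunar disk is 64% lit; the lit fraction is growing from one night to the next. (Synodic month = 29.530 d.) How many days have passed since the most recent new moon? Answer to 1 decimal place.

Invert f = (1 − cos θ)/2 to get cos θ = 1 − 2(0.64) = -0.280, hence θ₀ = arccos -0.280 = 106.3°.
Before full moon the principal value applies: θ = 106.3°.
That fraction of the synodic month is 106.3/360 × 29.530 d ≈ 8.72 d.

8.7 days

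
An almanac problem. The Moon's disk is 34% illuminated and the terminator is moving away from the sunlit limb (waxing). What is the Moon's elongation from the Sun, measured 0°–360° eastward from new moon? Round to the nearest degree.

71°

cos θ = 1 − 2f = 0.320, giving a principal value of 71.3°.
Waxing ⇒ before full, so θ = 71.3°.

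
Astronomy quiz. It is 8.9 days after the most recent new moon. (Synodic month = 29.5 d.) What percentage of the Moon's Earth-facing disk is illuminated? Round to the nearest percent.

66%

Phase angle: θ = 360°·(8.9 d)/(29.5 d) = 108.6°.
Illuminated fraction = (1 − cos 108.6°)/2 = (1 − (-0.319))/2 ≈ 0.660, so 66%.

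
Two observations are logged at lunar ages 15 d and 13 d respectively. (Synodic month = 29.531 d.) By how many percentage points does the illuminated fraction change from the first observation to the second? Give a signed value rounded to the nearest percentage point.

First observation: θ = 360°·15/29.531 = 182.9°, so f = 0.999.
Second observation: θ = 158.5°, f = 0.965.
Δf = 0.965 − 0.999 = -0.034, i.e. -3 pp.

-3 percentage points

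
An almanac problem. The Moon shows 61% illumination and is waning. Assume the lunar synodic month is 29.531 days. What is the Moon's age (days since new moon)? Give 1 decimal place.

21.1 days

cos θ = 1 − 2f = -0.220, giving a principal value of 102.7°.
A waning Moon lies in 180°–360°, so θ = 360° − 102.7° = 257.3°.
Age = 29.531 × 257.3°/360° ≈ 21.11 days.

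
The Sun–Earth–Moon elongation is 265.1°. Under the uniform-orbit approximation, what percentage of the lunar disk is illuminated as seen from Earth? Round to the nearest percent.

54%

cos 265.1° = (-0.085), so f = (1 − (-0.085))/2 = 0.543, i.e. 54%.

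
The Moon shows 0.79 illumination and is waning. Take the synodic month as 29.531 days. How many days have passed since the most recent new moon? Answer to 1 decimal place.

From f = (1 − cos θ)/2: cos θ = 1 − 2×0.79 = -0.580; arccos → 125.5°.
Waning ⇒ past full, so θ = 360° − 125.5° = 234.5°.
At 360°/29.531 d per day, 234.5° corresponds to 19.24 days.

19.2 days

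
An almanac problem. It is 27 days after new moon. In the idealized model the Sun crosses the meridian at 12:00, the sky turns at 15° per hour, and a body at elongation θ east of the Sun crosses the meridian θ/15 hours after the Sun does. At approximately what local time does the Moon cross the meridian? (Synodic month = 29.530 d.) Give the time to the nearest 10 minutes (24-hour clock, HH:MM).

10:00

The Moon has covered 27/29.530 of its cycle, so θ ≈ 360° × 27/29.530 = 329.2°.
At 15° of sky rotation per hour, 329.2° corresponds to a 21.94 h lag.
12:00 + 21.944 h ≈ 09:57 → 10:00 to the nearest ten minutes.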